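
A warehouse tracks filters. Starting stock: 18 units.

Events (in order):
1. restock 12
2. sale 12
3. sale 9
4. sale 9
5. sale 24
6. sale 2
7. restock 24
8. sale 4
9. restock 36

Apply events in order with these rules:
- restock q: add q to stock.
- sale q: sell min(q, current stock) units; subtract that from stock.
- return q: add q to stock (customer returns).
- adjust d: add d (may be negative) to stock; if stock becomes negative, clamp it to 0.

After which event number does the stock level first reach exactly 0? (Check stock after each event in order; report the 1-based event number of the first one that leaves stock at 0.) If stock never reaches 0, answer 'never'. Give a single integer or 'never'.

Answer: 4

Derivation:
Processing events:
Start: stock = 18
  Event 1 (restock 12): 18 + 12 = 30
  Event 2 (sale 12): sell min(12,30)=12. stock: 30 - 12 = 18. total_sold = 12
  Event 3 (sale 9): sell min(9,18)=9. stock: 18 - 9 = 9. total_sold = 21
  Event 4 (sale 9): sell min(9,9)=9. stock: 9 - 9 = 0. total_sold = 30
  Event 5 (sale 24): sell min(24,0)=0. stock: 0 - 0 = 0. total_sold = 30
  Event 6 (sale 2): sell min(2,0)=0. stock: 0 - 0 = 0. total_sold = 30
  Event 7 (restock 24): 0 + 24 = 24
  Event 8 (sale 4): sell min(4,24)=4. stock: 24 - 4 = 20. total_sold = 34
  Event 9 (restock 36): 20 + 36 = 56
Final: stock = 56, total_sold = 34

First zero at event 4.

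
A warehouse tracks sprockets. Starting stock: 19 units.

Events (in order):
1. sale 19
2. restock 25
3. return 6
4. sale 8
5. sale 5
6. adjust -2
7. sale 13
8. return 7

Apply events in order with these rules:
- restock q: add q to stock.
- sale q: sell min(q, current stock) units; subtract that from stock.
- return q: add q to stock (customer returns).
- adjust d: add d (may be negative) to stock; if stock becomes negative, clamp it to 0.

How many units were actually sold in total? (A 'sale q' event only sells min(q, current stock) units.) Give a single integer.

Answer: 45

Derivation:
Processing events:
Start: stock = 19
  Event 1 (sale 19): sell min(19,19)=19. stock: 19 - 19 = 0. total_sold = 19
  Event 2 (restock 25): 0 + 25 = 25
  Event 3 (return 6): 25 + 6 = 31
  Event 4 (sale 8): sell min(8,31)=8. stock: 31 - 8 = 23. total_sold = 27
  Event 5 (sale 5): sell min(5,23)=5. stock: 23 - 5 = 18. total_sold = 32
  Event 6 (adjust -2): 18 + -2 = 16
  Event 7 (sale 13): sell min(13,16)=13. stock: 16 - 13 = 3. total_sold = 45
  Event 8 (return 7): 3 + 7 = 10
Final: stock = 10, total_sold = 45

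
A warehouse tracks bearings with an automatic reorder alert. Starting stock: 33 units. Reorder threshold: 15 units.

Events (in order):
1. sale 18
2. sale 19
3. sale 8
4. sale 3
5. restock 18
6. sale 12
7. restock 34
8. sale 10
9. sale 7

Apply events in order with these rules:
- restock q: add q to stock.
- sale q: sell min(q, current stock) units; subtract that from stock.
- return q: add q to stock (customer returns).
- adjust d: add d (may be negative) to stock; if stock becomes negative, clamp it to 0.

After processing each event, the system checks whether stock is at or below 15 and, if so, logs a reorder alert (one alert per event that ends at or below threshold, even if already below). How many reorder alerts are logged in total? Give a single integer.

Processing events:
Start: stock = 33
  Event 1 (sale 18): sell min(18,33)=18. stock: 33 - 18 = 15. total_sold = 18
  Event 2 (sale 19): sell min(19,15)=15. stock: 15 - 15 = 0. total_sold = 33
  Event 3 (sale 8): sell min(8,0)=0. stock: 0 - 0 = 0. total_sold = 33
  Event 4 (sale 3): sell min(3,0)=0. stock: 0 - 0 = 0. total_sold = 33
  Event 5 (restock 18): 0 + 18 = 18
  Event 6 (sale 12): sell min(12,18)=12. stock: 18 - 12 = 6. total_sold = 45
  Event 7 (restock 34): 6 + 34 = 40
  Event 8 (sale 10): sell min(10,40)=10. stock: 40 - 10 = 30. total_sold = 55
  Event 9 (sale 7): sell min(7,30)=7. stock: 30 - 7 = 23. total_sold = 62
Final: stock = 23, total_sold = 62

Checking against threshold 15:
  After event 1: stock=15 <= 15 -> ALERT
  After event 2: stock=0 <= 15 -> ALERT
  After event 3: stock=0 <= 15 -> ALERT
  After event 4: stock=0 <= 15 -> ALERT
  After event 5: stock=18 > 15
  After event 6: stock=6 <= 15 -> ALERT
  After event 7: stock=40 > 15
  After event 8: stock=30 > 15
  After event 9: stock=23 > 15
Alert events: [1, 2, 3, 4, 6]. Count = 5

Answer: 5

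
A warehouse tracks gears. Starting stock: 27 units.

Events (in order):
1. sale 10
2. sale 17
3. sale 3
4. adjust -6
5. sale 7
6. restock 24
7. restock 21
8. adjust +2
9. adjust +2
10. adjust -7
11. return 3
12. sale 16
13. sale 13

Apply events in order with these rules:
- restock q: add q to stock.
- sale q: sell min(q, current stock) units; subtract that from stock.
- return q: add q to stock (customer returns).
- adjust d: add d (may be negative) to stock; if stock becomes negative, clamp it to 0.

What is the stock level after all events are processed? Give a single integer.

Answer: 16

Derivation:
Processing events:
Start: stock = 27
  Event 1 (sale 10): sell min(10,27)=10. stock: 27 - 10 = 17. total_sold = 10
  Event 2 (sale 17): sell min(17,17)=17. stock: 17 - 17 = 0. total_sold = 27
  Event 3 (sale 3): sell min(3,0)=0. stock: 0 - 0 = 0. total_sold = 27
  Event 4 (adjust -6): 0 + -6 = 0 (clamped to 0)
  Event 5 (sale 7): sell min(7,0)=0. stock: 0 - 0 = 0. total_sold = 27
  Event 6 (restock 24): 0 + 24 = 24
  Event 7 (restock 21): 24 + 21 = 45
  Event 8 (adjust +2): 45 + 2 = 47
  Event 9 (adjust +2): 47 + 2 = 49
  Event 10 (adjust -7): 49 + -7 = 42
  Event 11 (return 3): 42 + 3 = 45
  Event 12 (sale 16): sell min(16,45)=16. stock: 45 - 16 = 29. total_sold = 43
  Event 13 (sale 13): sell min(13,29)=13. stock: 29 - 13 = 16. total_sold = 56
Final: stock = 16, total_sold = 56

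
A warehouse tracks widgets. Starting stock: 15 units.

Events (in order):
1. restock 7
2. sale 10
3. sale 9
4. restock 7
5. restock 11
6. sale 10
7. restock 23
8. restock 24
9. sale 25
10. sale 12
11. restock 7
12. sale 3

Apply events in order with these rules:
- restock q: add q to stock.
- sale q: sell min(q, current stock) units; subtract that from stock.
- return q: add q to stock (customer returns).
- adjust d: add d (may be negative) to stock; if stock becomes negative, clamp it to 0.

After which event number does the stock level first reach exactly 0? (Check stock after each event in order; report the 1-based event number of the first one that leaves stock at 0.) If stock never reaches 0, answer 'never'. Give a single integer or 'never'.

Answer: never

Derivation:
Processing events:
Start: stock = 15
  Event 1 (restock 7): 15 + 7 = 22
  Event 2 (sale 10): sell min(10,22)=10. stock: 22 - 10 = 12. total_sold = 10
  Event 3 (sale 9): sell min(9,12)=9. stock: 12 - 9 = 3. total_sold = 19
  Event 4 (restock 7): 3 + 7 = 10
  Event 5 (restock 11): 10 + 11 = 21
  Event 6 (sale 10): sell min(10,21)=10. stock: 21 - 10 = 11. total_sold = 29
  Event 7 (restock 23): 11 + 23 = 34
  Event 8 (restock 24): 34 + 24 = 58
  Event 9 (sale 25): sell min(25,58)=25. stock: 58 - 25 = 33. total_sold = 54
  Event 10 (sale 12): sell min(12,33)=12. stock: 33 - 12 = 21. total_sold = 66
  Event 11 (restock 7): 21 + 7 = 28
  Event 12 (sale 3): sell min(3,28)=3. stock: 28 - 3 = 25. total_sold = 69
Final: stock = 25, total_sold = 69

Stock never reaches 0.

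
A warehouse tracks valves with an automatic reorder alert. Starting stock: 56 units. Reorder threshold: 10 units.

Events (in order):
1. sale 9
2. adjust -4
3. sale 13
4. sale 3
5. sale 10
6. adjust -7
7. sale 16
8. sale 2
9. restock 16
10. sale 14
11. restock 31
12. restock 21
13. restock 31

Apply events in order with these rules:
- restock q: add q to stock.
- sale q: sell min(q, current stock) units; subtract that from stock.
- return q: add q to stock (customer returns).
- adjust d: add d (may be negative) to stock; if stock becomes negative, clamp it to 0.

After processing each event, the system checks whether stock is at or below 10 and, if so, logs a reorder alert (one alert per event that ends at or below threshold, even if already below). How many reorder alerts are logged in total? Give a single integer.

Processing events:
Start: stock = 56
  Event 1 (sale 9): sell min(9,56)=9. stock: 56 - 9 = 47. total_sold = 9
  Event 2 (adjust -4): 47 + -4 = 43
  Event 3 (sale 13): sell min(13,43)=13. stock: 43 - 13 = 30. total_sold = 22
  Event 4 (sale 3): sell min(3,30)=3. stock: 30 - 3 = 27. total_sold = 25
  Event 5 (sale 10): sell min(10,27)=10. stock: 27 - 10 = 17. total_sold = 35
  Event 6 (adjust -7): 17 + -7 = 10
  Event 7 (sale 16): sell min(16,10)=10. stock: 10 - 10 = 0. total_sold = 45
  Event 8 (sale 2): sell min(2,0)=0. stock: 0 - 0 = 0. total_sold = 45
  Event 9 (restock 16): 0 + 16 = 16
  Event 10 (sale 14): sell min(14,16)=14. stock: 16 - 14 = 2. total_sold = 59
  Event 11 (restock 31): 2 + 31 = 33
  Event 12 (restock 21): 33 + 21 = 54
  Event 13 (restock 31): 54 + 31 = 85
Final: stock = 85, total_sold = 59

Checking against threshold 10:
  After event 1: stock=47 > 10
  After event 2: stock=43 > 10
  After event 3: stock=30 > 10
  After event 4: stock=27 > 10
  After event 5: stock=17 > 10
  After event 6: stock=10 <= 10 -> ALERT
  After event 7: stock=0 <= 10 -> ALERT
  After event 8: stock=0 <= 10 -> ALERT
  After event 9: stock=16 > 10
  After event 10: stock=2 <= 10 -> ALERT
  After event 11: stock=33 > 10
  After event 12: stock=54 > 10
  After event 13: stock=85 > 10
Alert events: [6, 7, 8, 10]. Count = 4

Answer: 4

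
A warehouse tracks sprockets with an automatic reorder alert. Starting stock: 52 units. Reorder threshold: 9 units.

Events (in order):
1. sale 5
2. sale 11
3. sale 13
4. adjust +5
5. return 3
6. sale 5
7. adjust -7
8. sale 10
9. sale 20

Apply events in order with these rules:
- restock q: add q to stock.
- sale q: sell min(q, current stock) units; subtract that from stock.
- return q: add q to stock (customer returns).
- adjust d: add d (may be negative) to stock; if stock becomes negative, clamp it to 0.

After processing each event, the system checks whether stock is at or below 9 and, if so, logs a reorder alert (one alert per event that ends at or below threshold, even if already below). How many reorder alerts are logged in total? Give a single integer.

Processing events:
Start: stock = 52
  Event 1 (sale 5): sell min(5,52)=5. stock: 52 - 5 = 47. total_sold = 5
  Event 2 (sale 11): sell min(11,47)=11. stock: 47 - 11 = 36. total_sold = 16
  Event 3 (sale 13): sell min(13,36)=13. stock: 36 - 13 = 23. total_sold = 29
  Event 4 (adjust +5): 23 + 5 = 28
  Event 5 (return 3): 28 + 3 = 31
  Event 6 (sale 5): sell min(5,31)=5. stock: 31 - 5 = 26. total_sold = 34
  Event 7 (adjust -7): 26 + -7 = 19
  Event 8 (sale 10): sell min(10,19)=10. stock: 19 - 10 = 9. total_sold = 44
  Event 9 (sale 20): sell min(20,9)=9. stock: 9 - 9 = 0. total_sold = 53
Final: stock = 0, total_sold = 53

Checking against threshold 9:
  After event 1: stock=47 > 9
  After event 2: stock=36 > 9
  After event 3: stock=23 > 9
  After event 4: stock=28 > 9
  After event 5: stock=31 > 9
  After event 6: stock=26 > 9
  After event 7: stock=19 > 9
  After event 8: stock=9 <= 9 -> ALERT
  After event 9: stock=0 <= 9 -> ALERT
Alert events: [8, 9]. Count = 2

Answer: 2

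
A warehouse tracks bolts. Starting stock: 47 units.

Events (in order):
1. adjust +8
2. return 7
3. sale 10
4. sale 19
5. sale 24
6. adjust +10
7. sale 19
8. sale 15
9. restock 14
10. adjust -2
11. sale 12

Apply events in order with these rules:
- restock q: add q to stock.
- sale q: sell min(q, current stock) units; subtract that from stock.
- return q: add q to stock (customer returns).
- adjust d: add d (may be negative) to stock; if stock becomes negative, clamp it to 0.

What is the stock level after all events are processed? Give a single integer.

Answer: 0

Derivation:
Processing events:
Start: stock = 47
  Event 1 (adjust +8): 47 + 8 = 55
  Event 2 (return 7): 55 + 7 = 62
  Event 3 (sale 10): sell min(10,62)=10. stock: 62 - 10 = 52. total_sold = 10
  Event 4 (sale 19): sell min(19,52)=19. stock: 52 - 19 = 33. total_sold = 29
  Event 5 (sale 24): sell min(24,33)=24. stock: 33 - 24 = 9. total_sold = 53
  Event 6 (adjust +10): 9 + 10 = 19
  Event 7 (sale 19): sell min(19,19)=19. stock: 19 - 19 = 0. total_sold = 72
  Event 8 (sale 15): sell min(15,0)=0. stock: 0 - 0 = 0. total_sold = 72
  Event 9 (restock 14): 0 + 14 = 14
  Event 10 (adjust -2): 14 + -2 = 12
  Event 11 (sale 12): sell min(12,12)=12. stock: 12 - 12 = 0. total_sold = 84
Final: stock = 0, total_sold = 84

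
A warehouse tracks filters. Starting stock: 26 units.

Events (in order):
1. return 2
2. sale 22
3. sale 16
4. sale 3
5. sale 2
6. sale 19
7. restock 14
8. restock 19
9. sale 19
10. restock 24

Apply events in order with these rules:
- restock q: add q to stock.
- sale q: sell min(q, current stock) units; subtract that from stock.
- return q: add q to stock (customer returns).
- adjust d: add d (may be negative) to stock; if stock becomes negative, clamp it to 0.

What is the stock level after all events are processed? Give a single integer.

Processing events:
Start: stock = 26
  Event 1 (return 2): 26 + 2 = 28
  Event 2 (sale 22): sell min(22,28)=22. stock: 28 - 22 = 6. total_sold = 22
  Event 3 (sale 16): sell min(16,6)=6. stock: 6 - 6 = 0. total_sold = 28
  Event 4 (sale 3): sell min(3,0)=0. stock: 0 - 0 = 0. total_sold = 28
  Event 5 (sale 2): sell min(2,0)=0. stock: 0 - 0 = 0. total_sold = 28
  Event 6 (sale 19): sell min(19,0)=0. stock: 0 - 0 = 0. total_sold = 28
  Event 7 (restock 14): 0 + 14 = 14
  Event 8 (restock 19): 14 + 19 = 33
  Event 9 (sale 19): sell min(19,33)=19. stock: 33 - 19 = 14. total_sold = 47
  Event 10 (restock 24): 14 + 24 = 38
Final: stock = 38, total_sold = 47

Answer: 38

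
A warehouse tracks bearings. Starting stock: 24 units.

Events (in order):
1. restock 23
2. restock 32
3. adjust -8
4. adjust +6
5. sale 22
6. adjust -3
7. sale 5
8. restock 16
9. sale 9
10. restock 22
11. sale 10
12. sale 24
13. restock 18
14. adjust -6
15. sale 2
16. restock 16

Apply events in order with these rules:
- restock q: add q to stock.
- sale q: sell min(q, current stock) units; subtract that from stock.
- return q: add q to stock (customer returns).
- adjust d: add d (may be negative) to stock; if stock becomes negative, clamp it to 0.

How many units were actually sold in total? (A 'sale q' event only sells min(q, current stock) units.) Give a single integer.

Processing events:
Start: stock = 24
  Event 1 (restock 23): 24 + 23 = 47
  Event 2 (restock 32): 47 + 32 = 79
  Event 3 (adjust -8): 79 + -8 = 71
  Event 4 (adjust +6): 71 + 6 = 77
  Event 5 (sale 22): sell min(22,77)=22. stock: 77 - 22 = 55. total_sold = 22
  Event 6 (adjust -3): 55 + -3 = 52
  Event 7 (sale 5): sell min(5,52)=5. stock: 52 - 5 = 47. total_sold = 27
  Event 8 (restock 16): 47 + 16 = 63
  Event 9 (sale 9): sell min(9,63)=9. stock: 63 - 9 = 54. total_sold = 36
  Event 10 (restock 22): 54 + 22 = 76
  Event 11 (sale 10): sell min(10,76)=10. stock: 76 - 10 = 66. total_sold = 46
  Event 12 (sale 24): sell min(24,66)=24. stock: 66 - 24 = 42. total_sold = 70
  Event 13 (restock 18): 42 + 18 = 60
  Event 14 (adjust -6): 60 + -6 = 54
  Event 15 (sale 2): sell min(2,54)=2. stock: 54 - 2 = 52. total_sold = 72
  Event 16 (restock 16): 52 + 16 = 68
Final: stock = 68, total_sold = 72

Answer: 72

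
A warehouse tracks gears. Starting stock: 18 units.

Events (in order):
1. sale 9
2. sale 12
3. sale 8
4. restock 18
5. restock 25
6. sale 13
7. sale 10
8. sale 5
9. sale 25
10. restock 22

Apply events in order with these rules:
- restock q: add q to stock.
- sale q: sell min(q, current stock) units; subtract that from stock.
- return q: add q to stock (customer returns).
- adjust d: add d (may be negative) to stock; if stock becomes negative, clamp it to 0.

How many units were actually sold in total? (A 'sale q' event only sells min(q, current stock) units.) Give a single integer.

Answer: 61

Derivation:
Processing events:
Start: stock = 18
  Event 1 (sale 9): sell min(9,18)=9. stock: 18 - 9 = 9. total_sold = 9
  Event 2 (sale 12): sell min(12,9)=9. stock: 9 - 9 = 0. total_sold = 18
  Event 3 (sale 8): sell min(8,0)=0. stock: 0 - 0 = 0. total_sold = 18
  Event 4 (restock 18): 0 + 18 = 18
  Event 5 (restock 25): 18 + 25 = 43
  Event 6 (sale 13): sell min(13,43)=13. stock: 43 - 13 = 30. total_sold = 31
  Event 7 (sale 10): sell min(10,30)=10. stock: 30 - 10 = 20. total_sold = 41
  Event 8 (sale 5): sell min(5,20)=5. stock: 20 - 5 = 15. total_sold = 46
  Event 9 (sale 25): sell min(25,15)=15. stock: 15 - 15 = 0. total_sold = 61
  Event 10 (restock 22): 0 + 22 = 22
Final: stock = 22, total_sold = 61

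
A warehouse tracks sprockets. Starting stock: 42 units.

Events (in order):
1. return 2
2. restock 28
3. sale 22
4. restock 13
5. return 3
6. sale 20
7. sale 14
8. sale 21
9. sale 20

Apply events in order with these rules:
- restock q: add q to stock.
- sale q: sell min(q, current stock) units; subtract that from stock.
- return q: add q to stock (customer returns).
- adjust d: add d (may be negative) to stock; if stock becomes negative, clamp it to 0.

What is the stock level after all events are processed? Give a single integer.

Answer: 0

Derivation:
Processing events:
Start: stock = 42
  Event 1 (return 2): 42 + 2 = 44
  Event 2 (restock 28): 44 + 28 = 72
  Event 3 (sale 22): sell min(22,72)=22. stock: 72 - 22 = 50. total_sold = 22
  Event 4 (restock 13): 50 + 13 = 63
  Event 5 (return 3): 63 + 3 = 66
  Event 6 (sale 20): sell min(20,66)=20. stock: 66 - 20 = 46. total_sold = 42
  Event 7 (sale 14): sell min(14,46)=14. stock: 46 - 14 = 32. total_sold = 56
  Event 8 (sale 21): sell min(21,32)=21. stock: 32 - 21 = 11. total_sold = 77
  Event 9 (sale 20): sell min(20,11)=11. stock: 11 - 11 = 0. total_sold = 88
Final: stock = 0, total_sold = 88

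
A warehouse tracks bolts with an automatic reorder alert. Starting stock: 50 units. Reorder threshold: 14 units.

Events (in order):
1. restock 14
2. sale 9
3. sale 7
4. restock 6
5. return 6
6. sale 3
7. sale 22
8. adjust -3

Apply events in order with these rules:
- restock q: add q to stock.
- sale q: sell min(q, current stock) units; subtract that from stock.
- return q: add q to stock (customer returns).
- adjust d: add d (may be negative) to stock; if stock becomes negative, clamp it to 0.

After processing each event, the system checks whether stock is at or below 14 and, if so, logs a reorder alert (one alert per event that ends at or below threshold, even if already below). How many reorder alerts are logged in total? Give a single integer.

Processing events:
Start: stock = 50
  Event 1 (restock 14): 50 + 14 = 64
  Event 2 (sale 9): sell min(9,64)=9. stock: 64 - 9 = 55. total_sold = 9
  Event 3 (sale 7): sell min(7,55)=7. stock: 55 - 7 = 48. total_sold = 16
  Event 4 (restock 6): 48 + 6 = 54
  Event 5 (return 6): 54 + 6 = 60
  Event 6 (sale 3): sell min(3,60)=3. stock: 60 - 3 = 57. total_sold = 19
  Event 7 (sale 22): sell min(22,57)=22. stock: 57 - 22 = 35. total_sold = 41
  Event 8 (adjust -3): 35 + -3 = 32
Final: stock = 32, total_sold = 41

Checking against threshold 14:
  After event 1: stock=64 > 14
  After event 2: stock=55 > 14
  After event 3: stock=48 > 14
  After event 4: stock=54 > 14
  After event 5: stock=60 > 14
  After event 6: stock=57 > 14
  After event 7: stock=35 > 14
  After event 8: stock=32 > 14
Alert events: []. Count = 0

Answer: 0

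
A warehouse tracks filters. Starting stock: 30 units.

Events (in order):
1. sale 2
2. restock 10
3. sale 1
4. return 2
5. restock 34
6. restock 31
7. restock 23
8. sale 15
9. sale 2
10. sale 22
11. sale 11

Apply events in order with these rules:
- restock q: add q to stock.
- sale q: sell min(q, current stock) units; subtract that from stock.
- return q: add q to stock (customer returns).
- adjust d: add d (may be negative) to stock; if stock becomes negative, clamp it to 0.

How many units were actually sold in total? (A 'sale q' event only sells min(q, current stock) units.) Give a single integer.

Answer: 53

Derivation:
Processing events:
Start: stock = 30
  Event 1 (sale 2): sell min(2,30)=2. stock: 30 - 2 = 28. total_sold = 2
  Event 2 (restock 10): 28 + 10 = 38
  Event 3 (sale 1): sell min(1,38)=1. stock: 38 - 1 = 37. total_sold = 3
  Event 4 (return 2): 37 + 2 = 39
  Event 5 (restock 34): 39 + 34 = 73
  Event 6 (restock 31): 73 + 31 = 104
  Event 7 (restock 23): 104 + 23 = 127
  Event 8 (sale 15): sell min(15,127)=15. stock: 127 - 15 = 112. total_sold = 18
  Event 9 (sale 2): sell min(2,112)=2. stock: 112 - 2 = 110. total_sold = 20
  Event 10 (sale 22): sell min(22,110)=22. stock: 110 - 22 = 88. total_sold = 42
  Event 11 (sale 11): sell min(11,88)=11. stock: 88 - 11 = 77. total_sold = 53
Final: stock = 77, total_sold = 53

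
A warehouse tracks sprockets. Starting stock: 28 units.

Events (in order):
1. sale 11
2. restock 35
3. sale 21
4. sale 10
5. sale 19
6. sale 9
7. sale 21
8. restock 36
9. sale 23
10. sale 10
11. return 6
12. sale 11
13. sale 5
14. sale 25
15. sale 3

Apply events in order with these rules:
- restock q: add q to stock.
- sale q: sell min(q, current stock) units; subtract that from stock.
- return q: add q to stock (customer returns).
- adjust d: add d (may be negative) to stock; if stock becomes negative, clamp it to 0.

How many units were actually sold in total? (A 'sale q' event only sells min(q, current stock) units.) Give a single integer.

Processing events:
Start: stock = 28
  Event 1 (sale 11): sell min(11,28)=11. stock: 28 - 11 = 17. total_sold = 11
  Event 2 (restock 35): 17 + 35 = 52
  Event 3 (sale 21): sell min(21,52)=21. stock: 52 - 21 = 31. total_sold = 32
  Event 4 (sale 10): sell min(10,31)=10. stock: 31 - 10 = 21. total_sold = 42
  Event 5 (sale 19): sell min(19,21)=19. stock: 21 - 19 = 2. total_sold = 61
  Event 6 (sale 9): sell min(9,2)=2. stock: 2 - 2 = 0. total_sold = 63
  Event 7 (sale 21): sell min(21,0)=0. stock: 0 - 0 = 0. total_sold = 63
  Event 8 (restock 36): 0 + 36 = 36
  Event 9 (sale 23): sell min(23,36)=23. stock: 36 - 23 = 13. total_sold = 86
  Event 10 (sale 10): sell min(10,13)=10. stock: 13 - 10 = 3. total_sold = 96
  Event 11 (return 6): 3 + 6 = 9
  Event 12 (sale 11): sell min(11,9)=9. stock: 9 - 9 = 0. total_sold = 105
  Event 13 (sale 5): sell min(5,0)=0. stock: 0 - 0 = 0. total_sold = 105
  Event 14 (sale 25): sell min(25,0)=0. stock: 0 - 0 = 0. total_sold = 105
  Event 15 (sale 3): sell min(3,0)=0. stock: 0 - 0 = 0. total_sold = 105
Final: stock = 0, total_sold = 105

Answer: 105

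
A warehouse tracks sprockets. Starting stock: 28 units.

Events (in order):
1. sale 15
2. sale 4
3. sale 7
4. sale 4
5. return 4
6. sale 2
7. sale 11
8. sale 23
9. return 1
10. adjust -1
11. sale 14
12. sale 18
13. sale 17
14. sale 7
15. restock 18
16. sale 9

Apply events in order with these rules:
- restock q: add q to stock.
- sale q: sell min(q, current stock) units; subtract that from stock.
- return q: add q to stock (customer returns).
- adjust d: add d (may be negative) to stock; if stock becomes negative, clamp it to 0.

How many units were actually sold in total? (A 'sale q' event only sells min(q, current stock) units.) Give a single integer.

Answer: 41

Derivation:
Processing events:
Start: stock = 28
  Event 1 (sale 15): sell min(15,28)=15. stock: 28 - 15 = 13. total_sold = 15
  Event 2 (sale 4): sell min(4,13)=4. stock: 13 - 4 = 9. total_sold = 19
  Event 3 (sale 7): sell min(7,9)=7. stock: 9 - 7 = 2. total_sold = 26
  Event 4 (sale 4): sell min(4,2)=2. stock: 2 - 2 = 0. total_sold = 28
  Event 5 (return 4): 0 + 4 = 4
  Event 6 (sale 2): sell min(2,4)=2. stock: 4 - 2 = 2. total_sold = 30
  Event 7 (sale 11): sell min(11,2)=2. stock: 2 - 2 = 0. total_sold = 32
  Event 8 (sale 23): sell min(23,0)=0. stock: 0 - 0 = 0. total_sold = 32
  Event 9 (return 1): 0 + 1 = 1
  Event 10 (adjust -1): 1 + -1 = 0
  Event 11 (sale 14): sell min(14,0)=0. stock: 0 - 0 = 0. total_sold = 32
  Event 12 (sale 18): sell min(18,0)=0. stock: 0 - 0 = 0. total_sold = 32
  Event 13 (sale 17): sell min(17,0)=0. stock: 0 - 0 = 0. total_sold = 32
  Event 14 (sale 7): sell min(7,0)=0. stock: 0 - 0 = 0. total_sold = 32
  Event 15 (restock 18): 0 + 18 = 18
  Event 16 (sale 9): sell min(9,18)=9. stock: 18 - 9 = 9. total_sold = 41
Final: stock = 9, total_sold = 41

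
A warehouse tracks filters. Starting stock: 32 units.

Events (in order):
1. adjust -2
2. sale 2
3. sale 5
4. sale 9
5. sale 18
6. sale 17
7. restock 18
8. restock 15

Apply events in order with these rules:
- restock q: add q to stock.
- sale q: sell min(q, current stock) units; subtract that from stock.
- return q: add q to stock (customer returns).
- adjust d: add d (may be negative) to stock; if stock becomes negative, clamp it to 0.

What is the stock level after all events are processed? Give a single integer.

Processing events:
Start: stock = 32
  Event 1 (adjust -2): 32 + -2 = 30
  Event 2 (sale 2): sell min(2,30)=2. stock: 30 - 2 = 28. total_sold = 2
  Event 3 (sale 5): sell min(5,28)=5. stock: 28 - 5 = 23. total_sold = 7
  Event 4 (sale 9): sell min(9,23)=9. stock: 23 - 9 = 14. total_sold = 16
  Event 5 (sale 18): sell min(18,14)=14. stock: 14 - 14 = 0. total_sold = 30
  Event 6 (sale 17): sell min(17,0)=0. stock: 0 - 0 = 0. total_sold = 30
  Event 7 (restock 18): 0 + 18 = 18
  Event 8 (restock 15): 18 + 15 = 33
Final: stock = 33, total_sold = 30

Answer: 33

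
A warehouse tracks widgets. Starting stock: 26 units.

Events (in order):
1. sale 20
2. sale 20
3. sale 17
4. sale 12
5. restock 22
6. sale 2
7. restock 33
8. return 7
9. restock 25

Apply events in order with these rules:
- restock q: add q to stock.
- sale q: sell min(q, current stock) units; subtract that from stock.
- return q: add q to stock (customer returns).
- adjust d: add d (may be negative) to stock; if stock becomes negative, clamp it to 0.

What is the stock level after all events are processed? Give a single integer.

Answer: 85

Derivation:
Processing events:
Start: stock = 26
  Event 1 (sale 20): sell min(20,26)=20. stock: 26 - 20 = 6. total_sold = 20
  Event 2 (sale 20): sell min(20,6)=6. stock: 6 - 6 = 0. total_sold = 26
  Event 3 (sale 17): sell min(17,0)=0. stock: 0 - 0 = 0. total_sold = 26
  Event 4 (sale 12): sell min(12,0)=0. stock: 0 - 0 = 0. total_sold = 26
  Event 5 (restock 22): 0 + 22 = 22
  Event 6 (sale 2): sell min(2,22)=2. stock: 22 - 2 = 20. total_sold = 28
  Event 7 (restock 33): 20 + 33 = 53
  Event 8 (return 7): 53 + 7 = 60
  Event 9 (restock 25): 60 + 25 = 85
Final: stock = 85, total_sold = 28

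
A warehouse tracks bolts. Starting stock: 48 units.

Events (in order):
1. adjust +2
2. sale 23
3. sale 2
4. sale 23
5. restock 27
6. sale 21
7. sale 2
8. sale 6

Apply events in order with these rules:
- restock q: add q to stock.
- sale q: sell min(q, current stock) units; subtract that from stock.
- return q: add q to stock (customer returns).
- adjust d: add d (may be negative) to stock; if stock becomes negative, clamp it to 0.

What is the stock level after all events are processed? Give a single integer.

Processing events:
Start: stock = 48
  Event 1 (adjust +2): 48 + 2 = 50
  Event 2 (sale 23): sell min(23,50)=23. stock: 50 - 23 = 27. total_sold = 23
  Event 3 (sale 2): sell min(2,27)=2. stock: 27 - 2 = 25. total_sold = 25
  Event 4 (sale 23): sell min(23,25)=23. stock: 25 - 23 = 2. total_sold = 48
  Event 5 (restock 27): 2 + 27 = 29
  Event 6 (sale 21): sell min(21,29)=21. stock: 29 - 21 = 8. total_sold = 69
  Event 7 (sale 2): sell min(2,8)=2. stock: 8 - 2 = 6. total_sold = 71
  Event 8 (sale 6): sell min(6,6)=6. stock: 6 - 6 = 0. total_sold = 77
Final: stock = 0, total_sold = 77

Answer: 0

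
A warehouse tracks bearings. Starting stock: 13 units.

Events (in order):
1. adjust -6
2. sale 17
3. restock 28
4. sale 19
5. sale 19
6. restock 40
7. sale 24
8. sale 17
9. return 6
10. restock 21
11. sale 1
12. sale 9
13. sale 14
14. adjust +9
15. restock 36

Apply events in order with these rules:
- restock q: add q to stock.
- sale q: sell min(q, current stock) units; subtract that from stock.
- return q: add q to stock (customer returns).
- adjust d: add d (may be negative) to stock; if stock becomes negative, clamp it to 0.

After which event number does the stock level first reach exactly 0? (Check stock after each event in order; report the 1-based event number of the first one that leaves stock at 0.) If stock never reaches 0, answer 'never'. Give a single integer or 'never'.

Answer: 2

Derivation:
Processing events:
Start: stock = 13
  Event 1 (adjust -6): 13 + -6 = 7
  Event 2 (sale 17): sell min(17,7)=7. stock: 7 - 7 = 0. total_sold = 7
  Event 3 (restock 28): 0 + 28 = 28
  Event 4 (sale 19): sell min(19,28)=19. stock: 28 - 19 = 9. total_sold = 26
  Event 5 (sale 19): sell min(19,9)=9. stock: 9 - 9 = 0. total_sold = 35
  Event 6 (restock 40): 0 + 40 = 40
  Event 7 (sale 24): sell min(24,40)=24. stock: 40 - 24 = 16. total_sold = 59
  Event 8 (sale 17): sell min(17,16)=16. stock: 16 - 16 = 0. total_sold = 75
  Event 9 (return 6): 0 + 6 = 6
  Event 10 (restock 21): 6 + 21 = 27
  Event 11 (sale 1): sell min(1,27)=1. stock: 27 - 1 = 26. total_sold = 76
  Event 12 (sale 9): sell min(9,26)=9. stock: 26 - 9 = 17. total_sold = 85
  Event 13 (sale 14): sell min(14,17)=14. stock: 17 - 14 = 3. total_sold = 99
  Event 14 (adjust +9): 3 + 9 = 12
  Event 15 (restock 36): 12 + 36 = 48
Final: stock = 48, total_sold = 99

First zero at event 2.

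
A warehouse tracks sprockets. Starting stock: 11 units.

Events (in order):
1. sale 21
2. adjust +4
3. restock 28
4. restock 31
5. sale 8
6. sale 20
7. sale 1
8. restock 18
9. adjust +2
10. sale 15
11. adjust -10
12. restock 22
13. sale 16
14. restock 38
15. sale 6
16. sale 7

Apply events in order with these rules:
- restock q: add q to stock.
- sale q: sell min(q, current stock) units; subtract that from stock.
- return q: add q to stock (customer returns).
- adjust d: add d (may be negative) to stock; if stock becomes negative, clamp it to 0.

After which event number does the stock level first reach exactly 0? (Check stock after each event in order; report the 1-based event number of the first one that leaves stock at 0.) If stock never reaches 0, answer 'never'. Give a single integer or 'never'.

Processing events:
Start: stock = 11
  Event 1 (sale 21): sell min(21,11)=11. stock: 11 - 11 = 0. total_sold = 11
  Event 2 (adjust +4): 0 + 4 = 4
  Event 3 (restock 28): 4 + 28 = 32
  Event 4 (restock 31): 32 + 31 = 63
  Event 5 (sale 8): sell min(8,63)=8. stock: 63 - 8 = 55. total_sold = 19
  Event 6 (sale 20): sell min(20,55)=20. stock: 55 - 20 = 35. total_sold = 39
  Event 7 (sale 1): sell min(1,35)=1. stock: 35 - 1 = 34. total_sold = 40
  Event 8 (restock 18): 34 + 18 = 52
  Event 9 (adjust +2): 52 + 2 = 54
  Event 10 (sale 15): sell min(15,54)=15. stock: 54 - 15 = 39. total_sold = 55
  Event 11 (adjust -10): 39 + -10 = 29
  Event 12 (restock 22): 29 + 22 = 51
  Event 13 (sale 16): sell min(16,51)=16. stock: 51 - 16 = 35. total_sold = 71
  Event 14 (restock 38): 35 + 38 = 73
  Event 15 (sale 6): sell min(6,73)=6. stock: 73 - 6 = 67. total_sold = 77
  Event 16 (sale 7): sell min(7,67)=7. stock: 67 - 7 = 60. total_sold = 84
Final: stock = 60, total_sold = 84

First zero at event 1.

Answer: 1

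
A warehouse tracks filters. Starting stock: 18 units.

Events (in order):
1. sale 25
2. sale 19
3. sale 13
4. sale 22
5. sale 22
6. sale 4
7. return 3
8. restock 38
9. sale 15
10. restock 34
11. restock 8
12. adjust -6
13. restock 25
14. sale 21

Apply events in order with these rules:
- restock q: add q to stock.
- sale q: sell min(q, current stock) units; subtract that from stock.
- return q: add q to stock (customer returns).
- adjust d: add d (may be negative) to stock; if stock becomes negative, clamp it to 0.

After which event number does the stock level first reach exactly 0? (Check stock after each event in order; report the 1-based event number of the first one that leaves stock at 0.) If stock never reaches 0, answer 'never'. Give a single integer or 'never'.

Processing events:
Start: stock = 18
  Event 1 (sale 25): sell min(25,18)=18. stock: 18 - 18 = 0. total_sold = 18
  Event 2 (sale 19): sell min(19,0)=0. stock: 0 - 0 = 0. total_sold = 18
  Event 3 (sale 13): sell min(13,0)=0. stock: 0 - 0 = 0. total_sold = 18
  Event 4 (sale 22): sell min(22,0)=0. stock: 0 - 0 = 0. total_sold = 18
  Event 5 (sale 22): sell min(22,0)=0. stock: 0 - 0 = 0. total_sold = 18
  Event 6 (sale 4): sell min(4,0)=0. stock: 0 - 0 = 0. total_sold = 18
  Event 7 (return 3): 0 + 3 = 3
  Event 8 (restock 38): 3 + 38 = 41
  Event 9 (sale 15): sell min(15,41)=15. stock: 41 - 15 = 26. total_sold = 33
  Event 10 (restock 34): 26 + 34 = 60
  Event 11 (restock 8): 60 + 8 = 68
  Event 12 (adjust -6): 68 + -6 = 62
  Event 13 (restock 25): 62 + 25 = 87
  Event 14 (sale 21): sell min(21,87)=21. stock: 87 - 21 = 66. total_sold = 54
Final: stock = 66, total_sold = 54

First zero at event 1.

Answer: 1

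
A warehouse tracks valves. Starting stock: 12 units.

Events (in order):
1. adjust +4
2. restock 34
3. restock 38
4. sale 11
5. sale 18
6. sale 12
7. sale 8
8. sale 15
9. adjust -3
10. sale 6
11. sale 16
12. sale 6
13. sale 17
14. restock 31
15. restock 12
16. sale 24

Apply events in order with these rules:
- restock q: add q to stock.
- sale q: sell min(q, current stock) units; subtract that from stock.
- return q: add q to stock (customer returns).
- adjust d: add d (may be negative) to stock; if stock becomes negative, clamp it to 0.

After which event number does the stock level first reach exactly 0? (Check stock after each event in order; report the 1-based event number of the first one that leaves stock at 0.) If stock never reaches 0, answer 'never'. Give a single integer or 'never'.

Answer: 11

Derivation:
Processing events:
Start: stock = 12
  Event 1 (adjust +4): 12 + 4 = 16
  Event 2 (restock 34): 16 + 34 = 50
  Event 3 (restock 38): 50 + 38 = 88
  Event 4 (sale 11): sell min(11,88)=11. stock: 88 - 11 = 77. total_sold = 11
  Event 5 (sale 18): sell min(18,77)=18. stock: 77 - 18 = 59. total_sold = 29
  Event 6 (sale 12): sell min(12,59)=12. stock: 59 - 12 = 47. total_sold = 41
  Event 7 (sale 8): sell min(8,47)=8. stock: 47 - 8 = 39. total_sold = 49
  Event 8 (sale 15): sell min(15,39)=15. stock: 39 - 15 = 24. total_sold = 64
  Event 9 (adjust -3): 24 + -3 = 21
  Event 10 (sale 6): sell min(6,21)=6. stock: 21 - 6 = 15. total_sold = 70
  Event 11 (sale 16): sell min(16,15)=15. stock: 15 - 15 = 0. total_sold = 85
  Event 12 (sale 6): sell min(6,0)=0. stock: 0 - 0 = 0. total_sold = 85
  Event 13 (sale 17): sell min(17,0)=0. stock: 0 - 0 = 0. total_sold = 85
  Event 14 (restock 31): 0 + 31 = 31
  Event 15 (restock 12): 31 + 12 = 43
  Event 16 (sale 24): sell min(24,43)=24. stock: 43 - 24 = 19. total_sold = 109
Final: stock = 19, total_sold = 109

First zero at event 11.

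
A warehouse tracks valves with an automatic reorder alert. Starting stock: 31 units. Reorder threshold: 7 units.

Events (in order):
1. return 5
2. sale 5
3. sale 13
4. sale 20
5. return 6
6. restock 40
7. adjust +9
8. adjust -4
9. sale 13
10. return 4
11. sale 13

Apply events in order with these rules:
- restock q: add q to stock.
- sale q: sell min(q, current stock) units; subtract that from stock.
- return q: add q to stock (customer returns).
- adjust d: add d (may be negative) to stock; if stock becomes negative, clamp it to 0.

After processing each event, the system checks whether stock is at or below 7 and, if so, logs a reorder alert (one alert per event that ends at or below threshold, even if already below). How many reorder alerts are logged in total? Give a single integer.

Answer: 2

Derivation:
Processing events:
Start: stock = 31
  Event 1 (return 5): 31 + 5 = 36
  Event 2 (sale 5): sell min(5,36)=5. stock: 36 - 5 = 31. total_sold = 5
  Event 3 (sale 13): sell min(13,31)=13. stock: 31 - 13 = 18. total_sold = 18
  Event 4 (sale 20): sell min(20,18)=18. stock: 18 - 18 = 0. total_sold = 36
  Event 5 (return 6): 0 + 6 = 6
  Event 6 (restock 40): 6 + 40 = 46
  Event 7 (adjust +9): 46 + 9 = 55
  Event 8 (adjust -4): 55 + -4 = 51
  Event 9 (sale 13): sell min(13,51)=13. stock: 51 - 13 = 38. total_sold = 49
  Event 10 (return 4): 38 + 4 = 42
  Event 11 (sale 13): sell min(13,42)=13. stock: 42 - 13 = 29. total_sold = 62
Final: stock = 29, total_sold = 62

Checking against threshold 7:
  After event 1: stock=36 > 7
  After event 2: stock=31 > 7
  After event 3: stock=18 > 7
  After event 4: stock=0 <= 7 -> ALERT
  After event 5: stock=6 <= 7 -> ALERT
  After event 6: stock=46 > 7
  After event 7: stock=55 > 7
  After event 8: stock=51 > 7
  After event 9: stock=38 > 7
  After event 10: stock=42 > 7
  After event 11: stock=29 > 7
Alert events: [4, 5]. Count = 2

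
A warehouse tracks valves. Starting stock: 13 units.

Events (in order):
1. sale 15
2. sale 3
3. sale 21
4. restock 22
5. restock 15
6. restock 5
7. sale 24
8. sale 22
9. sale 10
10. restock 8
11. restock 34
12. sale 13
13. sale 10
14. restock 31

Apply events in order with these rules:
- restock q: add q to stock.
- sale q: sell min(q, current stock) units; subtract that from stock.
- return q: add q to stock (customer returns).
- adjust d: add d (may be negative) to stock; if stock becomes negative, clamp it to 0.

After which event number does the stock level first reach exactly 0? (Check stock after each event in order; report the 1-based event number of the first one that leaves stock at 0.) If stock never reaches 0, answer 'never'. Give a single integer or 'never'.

Processing events:
Start: stock = 13
  Event 1 (sale 15): sell min(15,13)=13. stock: 13 - 13 = 0. total_sold = 13
  Event 2 (sale 3): sell min(3,0)=0. stock: 0 - 0 = 0. total_sold = 13
  Event 3 (sale 21): sell min(21,0)=0. stock: 0 - 0 = 0. total_sold = 13
  Event 4 (restock 22): 0 + 22 = 22
  Event 5 (restock 15): 22 + 15 = 37
  Event 6 (restock 5): 37 + 5 = 42
  Event 7 (sale 24): sell min(24,42)=24. stock: 42 - 24 = 18. total_sold = 37
  Event 8 (sale 22): sell min(22,18)=18. stock: 18 - 18 = 0. total_sold = 55
  Event 9 (sale 10): sell min(10,0)=0. stock: 0 - 0 = 0. total_sold = 55
  Event 10 (restock 8): 0 + 8 = 8
  Event 11 (restock 34): 8 + 34 = 42
  Event 12 (sale 13): sell min(13,42)=13. stock: 42 - 13 = 29. total_sold = 68
  Event 13 (sale 10): sell min(10,29)=10. stock: 29 - 10 = 19. total_sold = 78
  Event 14 (restock 31): 19 + 31 = 50
Final: stock = 50, total_sold = 78

First zero at event 1.

Answer: 1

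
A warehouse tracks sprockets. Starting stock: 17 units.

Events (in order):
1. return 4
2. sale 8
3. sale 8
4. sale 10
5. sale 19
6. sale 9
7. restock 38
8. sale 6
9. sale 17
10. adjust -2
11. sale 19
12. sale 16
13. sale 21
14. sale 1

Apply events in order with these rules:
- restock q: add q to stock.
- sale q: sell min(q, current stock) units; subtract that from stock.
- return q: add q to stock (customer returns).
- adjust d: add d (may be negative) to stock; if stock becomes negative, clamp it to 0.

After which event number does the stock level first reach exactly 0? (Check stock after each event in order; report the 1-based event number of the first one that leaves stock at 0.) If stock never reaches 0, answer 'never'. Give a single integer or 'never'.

Processing events:
Start: stock = 17
  Event 1 (return 4): 17 + 4 = 21
  Event 2 (sale 8): sell min(8,21)=8. stock: 21 - 8 = 13. total_sold = 8
  Event 3 (sale 8): sell min(8,13)=8. stock: 13 - 8 = 5. total_sold = 16
  Event 4 (sale 10): sell min(10,5)=5. stock: 5 - 5 = 0. total_sold = 21
  Event 5 (sale 19): sell min(19,0)=0. stock: 0 - 0 = 0. total_sold = 21
  Event 6 (sale 9): sell min(9,0)=0. stock: 0 - 0 = 0. total_sold = 21
  Event 7 (restock 38): 0 + 38 = 38
  Event 8 (sale 6): sell min(6,38)=6. stock: 38 - 6 = 32. total_sold = 27
  Event 9 (sale 17): sell min(17,32)=17. stock: 32 - 17 = 15. total_sold = 44
  Event 10 (adjust -2): 15 + -2 = 13
  Event 11 (sale 19): sell min(19,13)=13. stock: 13 - 13 = 0. total_sold = 57
  Event 12 (sale 16): sell min(16,0)=0. stock: 0 - 0 = 0. total_sold = 57
  Event 13 (sale 21): sell min(21,0)=0. stock: 0 - 0 = 0. total_sold = 57
  Event 14 (sale 1): sell min(1,0)=0. stock: 0 - 0 = 0. total_sold = 57
Final: stock = 0, total_sold = 57

First zero at event 4.

Answer: 4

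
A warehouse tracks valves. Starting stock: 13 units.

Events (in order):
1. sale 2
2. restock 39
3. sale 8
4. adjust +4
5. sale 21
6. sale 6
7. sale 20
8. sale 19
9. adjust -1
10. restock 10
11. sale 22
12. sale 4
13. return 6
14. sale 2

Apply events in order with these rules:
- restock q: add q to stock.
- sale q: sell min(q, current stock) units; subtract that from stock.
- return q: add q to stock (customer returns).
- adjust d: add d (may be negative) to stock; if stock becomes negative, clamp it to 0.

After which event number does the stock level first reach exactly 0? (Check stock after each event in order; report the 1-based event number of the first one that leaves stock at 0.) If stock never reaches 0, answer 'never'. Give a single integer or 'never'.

Answer: 7

Derivation:
Processing events:
Start: stock = 13
  Event 1 (sale 2): sell min(2,13)=2. stock: 13 - 2 = 11. total_sold = 2
  Event 2 (restock 39): 11 + 39 = 50
  Event 3 (sale 8): sell min(8,50)=8. stock: 50 - 8 = 42. total_sold = 10
  Event 4 (adjust +4): 42 + 4 = 46
  Event 5 (sale 21): sell min(21,46)=21. stock: 46 - 21 = 25. total_sold = 31
  Event 6 (sale 6): sell min(6,25)=6. stock: 25 - 6 = 19. total_sold = 37
  Event 7 (sale 20): sell min(20,19)=19. stock: 19 - 19 = 0. total_sold = 56
  Event 8 (sale 19): sell min(19,0)=0. stock: 0 - 0 = 0. total_sold = 56
  Event 9 (adjust -1): 0 + -1 = 0 (clamped to 0)
  Event 10 (restock 10): 0 + 10 = 10
  Event 11 (sale 22): sell min(22,10)=10. stock: 10 - 10 = 0. total_sold = 66
  Event 12 (sale 4): sell min(4,0)=0. stock: 0 - 0 = 0. total_sold = 66
  Event 13 (return 6): 0 + 6 = 6
  Event 14 (sale 2): sell min(2,6)=2. stock: 6 - 2 = 4. total_sold = 68
Final: stock = 4, total_sold = 68

First zero at event 7.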